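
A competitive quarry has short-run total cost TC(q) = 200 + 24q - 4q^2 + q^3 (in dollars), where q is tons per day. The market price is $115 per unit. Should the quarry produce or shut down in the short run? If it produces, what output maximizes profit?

Produce at q = 7

Strip out fixed cost: VC = 24q - 4q^2 + q^3. Then AVC = 24 - 4q + q^2 and MC = 24 - 8q + 3q^2.
AVC hits its minimum where MC = AVC, at q = 2, giving min AVC = 24 - 4·2 + 2^2 = $20.
Since P = $115 ≥ min AVC = $20, price covers variable cost and the firm should produce.
Set P = MC: 115 = 24 - 8q + 3q^2 → -91 - 8q + 3q^2 = 0. The roots are q = -13/3 and q = 7; the profit-maximizing output is on the rising part of MC, so q* = 7.
Check: AVC at q = 7 is $45 ≤ P, so revenue covers variable cost.
Profit = P·q − TC = 115·7 − 515 = $290.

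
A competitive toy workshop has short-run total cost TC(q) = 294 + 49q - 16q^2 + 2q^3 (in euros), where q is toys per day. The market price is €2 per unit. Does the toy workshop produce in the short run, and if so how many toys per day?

Shut down

From TC, MC = TC'(q) = 49 - 32q + 6q^2 and AVC = VC/q = 49 - 16q + 2q^2.
AVC hits its minimum where MC = AVC, at q = 4, giving min AVC = 49 - 16·4 + 2·4^2 = €17.
P = €2 lies below min AVC = €17; no output level covers variable cost.
The firm minimizes its loss by shutting down and losing only its fixed cost of €294.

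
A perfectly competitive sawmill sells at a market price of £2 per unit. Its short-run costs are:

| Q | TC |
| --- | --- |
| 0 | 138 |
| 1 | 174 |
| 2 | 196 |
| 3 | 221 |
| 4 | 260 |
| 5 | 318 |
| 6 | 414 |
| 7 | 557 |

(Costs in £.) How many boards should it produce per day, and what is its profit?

Tabulate TR − TC: Q=0: -138; Q=1: -172; Q=2: -192; Q=3: -215; Q=4: -252; Q=5: -308; Q=6: -402; Q=7: -543.
Profit is highest at Q = 0. Equivalently, the lowest AVC in the table is 83/3 ≈ £27.67 at Q = 3, and P = £2 falls below it — price never covers variable cost, so the firm shuts down and loses only its fixed cost.

Q = 0 (shut down); profit = -£138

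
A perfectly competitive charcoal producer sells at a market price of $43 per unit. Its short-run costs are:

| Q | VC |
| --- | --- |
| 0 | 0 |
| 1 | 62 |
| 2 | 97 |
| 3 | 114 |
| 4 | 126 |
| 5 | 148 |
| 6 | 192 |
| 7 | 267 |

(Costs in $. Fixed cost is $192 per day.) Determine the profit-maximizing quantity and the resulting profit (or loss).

Compute π = P·Q − TC at each output: Q=0: -192; Q=1: -211; Q=2: -203; Q=3: -177; Q=4: -146; Q=5: -125; Q=6: -126; Q=7: -158.
Profit is maximized at Q = 5. AVC there is 148/5 = $29.60 ≤ P, so producing beats shutting down (which would give -$192).

Q = 5; profit = -$125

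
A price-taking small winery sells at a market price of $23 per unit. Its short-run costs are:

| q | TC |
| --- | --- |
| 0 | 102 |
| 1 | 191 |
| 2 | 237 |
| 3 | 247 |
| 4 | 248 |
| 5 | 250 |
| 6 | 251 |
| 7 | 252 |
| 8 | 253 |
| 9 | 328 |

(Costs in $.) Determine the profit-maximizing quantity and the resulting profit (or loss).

Tabulate TR − TC: q=0: -102; q=1: -168; q=2: -191; q=3: -178; q=4: -156; q=5: -135; q=6: -113; q=7: -91; q=8: -69; q=9: -121.
Profit is maximized at q = 8. AVC there is 151/8 = $18.88 ≤ P, so producing beats shutting down (which would give -$102).

q = 8; profit = -$69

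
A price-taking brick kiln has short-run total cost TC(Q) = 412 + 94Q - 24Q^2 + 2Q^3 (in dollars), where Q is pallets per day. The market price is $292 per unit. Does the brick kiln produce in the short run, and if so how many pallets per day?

Produce at Q = 11

Variable cost is VC = 94Q - 24Q^2 + 2Q^3, so AVC = VC/Q = 94 - 24Q + 2Q^2 and MC = dTC/dQ = 94 - 48Q + 6Q^2.
AVC hits its minimum where MC = AVC, at Q = 6, giving min AVC = 94 - 24·6 + 2·6^2 = $22.
Because $292 ≥ $22, revenue can cover variable cost; the firm operates.
P = MC gives -198 - 48Q + 6Q^2 = 0, with roots -3 and 11. Take the larger (rising MC): Q* = 11.
Check: AVC at Q = 11 is $72 ≤ P, so revenue covers variable cost.
Profit = P·Q − TC = 292·11 − 1204 = $2008.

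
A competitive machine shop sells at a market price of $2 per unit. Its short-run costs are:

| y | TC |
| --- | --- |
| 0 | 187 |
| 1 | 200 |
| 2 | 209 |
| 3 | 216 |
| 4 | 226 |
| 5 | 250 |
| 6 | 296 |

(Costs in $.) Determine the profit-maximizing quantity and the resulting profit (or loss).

Compute π = P·y − TC at each output: y=0: -187; y=1: -198; y=2: -205; y=3: -210; y=4: -218; y=5: -240; y=6: -284.
Profit is highest at y = 0. Equivalently, the lowest AVC in the table is 29/3 ≈ $9.67 at y = 3, and P = $2 falls below it — price never covers variable cost, so the firm shuts down and loses only its fixed cost.

y = 0 (shut down); profit = -$187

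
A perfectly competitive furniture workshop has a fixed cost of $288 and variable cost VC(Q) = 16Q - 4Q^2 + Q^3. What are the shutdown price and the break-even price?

Shutdown price = $12; break-even price = $76

AVC = 16 - 4Q + Q^2; minimized at Q = 2, giving min AVC = $12. That is the shutdown price.
ATC = 288/Q + 16 - 4Q + Q^2. Setting dATC/dQ = −288/Q^2 − 4 + 2Q = 0 gives Q = 6 (since 2·6^3 − 4·6^2 = 288).
min ATC = 288/6 + 16 − 4·6 + 6^2 = $76. That is the break-even price.
For $12 ≤ P < $76 the firm produces at a loss; below $12 it shuts down.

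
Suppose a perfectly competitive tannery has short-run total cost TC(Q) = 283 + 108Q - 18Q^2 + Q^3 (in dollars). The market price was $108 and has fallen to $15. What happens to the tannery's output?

Output falls from 12 to 0 (the firm shuts down)

MC = 108 - 36Q + 3Q^2; the shutdown threshold is min AVC = $27 (at Q = 9).
With P = $108 above the shutdown price, P = MC gives Q = 12.
At P = $15 < min AVC = $27, price no longer covers variable cost at any output, so the firm shuts down: Q = 0.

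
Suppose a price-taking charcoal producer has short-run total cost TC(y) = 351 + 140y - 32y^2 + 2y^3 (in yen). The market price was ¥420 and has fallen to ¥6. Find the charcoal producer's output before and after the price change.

MC = 140 - 64y + 6y^2; the shutdown threshold is min AVC = ¥12 (at y = 8).
At P = ¥420 ≥ min AVC, set P = MC on the rising branch: y = 14.
At P = ¥6 < min AVC = ¥12, price no longer covers variable cost at any output, so the firm shuts down: y = 0.

Output falls from 14 to 0 (the firm shuts down)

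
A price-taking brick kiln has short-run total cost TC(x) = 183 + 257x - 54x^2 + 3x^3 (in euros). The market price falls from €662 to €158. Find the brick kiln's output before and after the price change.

Output falls from 15 to 11

AVC = 257 - 54x + 3x^2, minimized at x = 9 where min AVC = €14. MC = 257 - 108x + 9x^2.
At P = €662 ≥ min AVC, set P = MC on the rising branch: x = 15.
At P = €158 ≥ min AVC, set P = MC: x = 11. The firm stays open but cuts output.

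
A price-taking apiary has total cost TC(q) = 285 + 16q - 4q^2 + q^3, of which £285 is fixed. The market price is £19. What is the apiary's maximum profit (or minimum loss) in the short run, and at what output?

AVC = 16 - 4q + q^2 has its minimum £12 at q = 2; price £19 clears that bar, so the firm operates.
MC = 16 - 8q + 3q^2. Setting P = MC and taking the root on the rising branch gives q* = 3.
TR = 19·3 = 57. TC = 285 + 39 = 324. Profit = 57 − 324 = -£267.
That loss of £267 beats the £285 the firm would lose by shutting down; producing recovers £18 of fixed cost.

Profit = -£267 at q = 3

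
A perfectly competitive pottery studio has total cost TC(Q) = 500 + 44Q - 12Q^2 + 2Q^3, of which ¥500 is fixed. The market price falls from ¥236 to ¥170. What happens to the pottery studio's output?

AVC = 44 - 12Q + 2Q^2, minimized at Q = 3 where min AVC = ¥26. MC = 44 - 24Q + 6Q^2.
With P = ¥236 above the shutdown price, P = MC gives Q = 8.
At P = ¥170 ≥ min AVC, set P = MC: Q = 7. The firm stays open but cuts output.

Output falls from 8 to 7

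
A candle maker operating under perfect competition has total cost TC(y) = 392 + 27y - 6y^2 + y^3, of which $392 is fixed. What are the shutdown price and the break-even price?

Shutdown price = min AVC. AVC = 27 - 6y + y^2, with vertex at y = 3 and minimum $18.
ATC = 392/y + 27 - 6y + y^2. Setting dATC/dy = −392/y^2 − 6 + 2y = 0 gives y = 7 (since 2·7^3 − 6·7^2 = 392).
min ATC = 392/7 + 27 − 6·7 + 7^2 = $90. That is the break-even price.
For $18 ≤ P < $90 the firm produces at a loss; below $18 it shuts down.

Shutdown price = $18; break-even price = $90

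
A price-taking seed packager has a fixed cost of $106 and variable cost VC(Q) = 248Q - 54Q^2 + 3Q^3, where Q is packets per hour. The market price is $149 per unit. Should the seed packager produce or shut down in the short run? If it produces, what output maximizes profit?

Produce at Q = 11

Variable cost is VC = 248Q - 54Q^2 + 3Q^3, so AVC = VC/Q = 248 - 54Q + 3Q^2 and MC = dTC/dQ = 248 - 108Q + 9Q^2.
AVC hits its minimum where MC = AVC, at Q = 9, giving min AVC = 248 - 54·9 + 3·9^2 = $5.
Since P = $149 ≥ min AVC = $5, price covers variable cost and the firm should produce.
P = MC gives 99 - 108Q + 9Q^2 = 0, with roots 1 and 11. Take the larger (rising MC): Q* = 11.
Check: AVC at Q = 11 is $17 ≤ P, so revenue covers variable cost.
Profit = P·Q − TC = 149·11 − 293 = $1346.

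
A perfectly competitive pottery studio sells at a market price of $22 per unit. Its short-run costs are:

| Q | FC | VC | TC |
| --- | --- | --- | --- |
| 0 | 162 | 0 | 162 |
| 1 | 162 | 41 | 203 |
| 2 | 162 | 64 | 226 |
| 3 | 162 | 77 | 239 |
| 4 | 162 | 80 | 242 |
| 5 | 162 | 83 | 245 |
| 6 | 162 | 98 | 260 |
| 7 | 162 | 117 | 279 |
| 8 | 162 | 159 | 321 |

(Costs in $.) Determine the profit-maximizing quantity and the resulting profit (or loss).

Q = 7; profit = -$125

Profit at each row (π = 22Q − TC): Q=0: -162; Q=1: -181; Q=2: -182; Q=3: -173; Q=4: -154; Q=5: -135; Q=6: -128; Q=7: -125; Q=8: -145.
Profit is maximized at Q = 7. AVC there is 117/7 = $16.71 ≤ P, so producing beats shutting down (which would give -$162).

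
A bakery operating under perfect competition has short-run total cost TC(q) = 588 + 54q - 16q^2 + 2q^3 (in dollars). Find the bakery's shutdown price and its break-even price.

AVC = 54 - 16q + 2q^2; minimized at q = 4, giving min AVC = $22. That is the shutdown price.
ATC = 588/q + 54 - 16q + 2q^2. Setting dATC/dq = −588/q^2 − 16 + 4q = 0 gives q = 7 (since 4·7^3 − 16·7^2 = 588).
min ATC = 588/7 + 54 − 16·7 + 2·7^2 = $124. That is the break-even price.
Between these two prices the firm operates at a loss; above $124 it earns a profit.

Shutdown price = $22; break-even price = $124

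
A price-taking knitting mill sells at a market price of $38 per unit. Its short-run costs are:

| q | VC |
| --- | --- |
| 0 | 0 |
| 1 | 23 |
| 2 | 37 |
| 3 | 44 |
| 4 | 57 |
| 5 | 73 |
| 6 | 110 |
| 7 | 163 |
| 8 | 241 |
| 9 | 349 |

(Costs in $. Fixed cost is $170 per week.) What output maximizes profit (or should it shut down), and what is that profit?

q = 6; profit = -$52

Compute π = P·q − TC at each output: q=0: -170; q=1: -155; q=2: -131; q=3: -100; q=4: -75; q=5: -53; q=6: -52; q=7: -67; q=8: -107; q=9: -177.
Profit is maximized at q = 6. AVC there is 110/6 = $18.33 ≤ P, so producing beats shutting down (which would give -$170).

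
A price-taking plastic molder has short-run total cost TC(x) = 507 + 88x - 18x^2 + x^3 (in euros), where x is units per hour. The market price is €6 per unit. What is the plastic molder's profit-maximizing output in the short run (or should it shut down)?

Strip out fixed cost: VC = 88x - 18x^2 + x^3. Then AVC = 88 - 18x + x^2 and MC = 88 - 36x + 3x^2.
AVC is minimized where dAVC/dx = -18 + 2x = 0, at x = 9; min AVC = 88 - 18·9 + 9^2 = €7.
P = €6 lies below min AVC = €7; no output level covers variable cost.
The firm minimizes its loss by shutting down and losing only its fixed cost of €507.

Shut down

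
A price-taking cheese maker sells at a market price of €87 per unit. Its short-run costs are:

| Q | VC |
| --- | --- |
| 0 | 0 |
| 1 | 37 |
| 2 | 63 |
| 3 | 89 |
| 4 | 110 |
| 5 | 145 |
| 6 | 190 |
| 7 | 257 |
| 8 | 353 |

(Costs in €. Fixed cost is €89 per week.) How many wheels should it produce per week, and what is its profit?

Q = 7; profit = €263

Profit at each row (π = 87Q − TC): Q=0: -89; Q=1: -39; Q=2: 22; Q=3: 83; Q=4: 149; Q=5: 201; Q=6: 243; Q=7: 263; Q=8: 254.
Profit is maximized at Q = 7. AVC there is 257/7 = €36.71 ≤ P, so producing beats shutting down (which would give -€89).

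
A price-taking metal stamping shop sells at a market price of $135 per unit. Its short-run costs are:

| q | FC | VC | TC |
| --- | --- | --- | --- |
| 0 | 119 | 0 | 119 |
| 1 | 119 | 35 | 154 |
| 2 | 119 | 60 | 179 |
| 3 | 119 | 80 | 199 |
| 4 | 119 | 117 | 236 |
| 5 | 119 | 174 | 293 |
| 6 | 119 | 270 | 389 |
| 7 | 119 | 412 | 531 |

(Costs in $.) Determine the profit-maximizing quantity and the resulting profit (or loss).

q = 6; profit = $421

Compute π = P·q − TC at each output: q=0: -119; q=1: -19; q=2: 91; q=3: 206; q=4: 304; q=5: 382; q=6: 421; q=7: 414.
Profit is maximized at q = 6. AVC there is 270/6 = $45 ≤ P, so producing beats shutting down (which would give -$119).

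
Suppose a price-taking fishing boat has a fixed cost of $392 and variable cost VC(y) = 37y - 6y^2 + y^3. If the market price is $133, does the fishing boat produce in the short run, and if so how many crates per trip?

From TC, MC = TC'(y) = 37 - 12y + 3y^2 and AVC = VC/y = 37 - 6y + y^2.
AVC is minimized where dAVC/dy = -6 + 2y = 0, at y = 3; min AVC = 37 - 6·3 + 3^2 = $28.
P = $133 exceeds min AVC = $28, so the firm stays open.
P = MC gives -96 - 12y + 3y^2 = 0, with roots -4 and 8. Take the larger (rising MC): y* = 8.
Check: AVC at y = 8 is $53 ≤ P, so revenue covers variable cost.
Profit = P·y − TC = 133·8 − 816 = $248.

Produce at y = 8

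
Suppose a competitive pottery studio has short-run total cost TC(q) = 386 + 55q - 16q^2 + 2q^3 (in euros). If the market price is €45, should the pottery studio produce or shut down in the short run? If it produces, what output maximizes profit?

Produce at q = 5

From TC, MC = TC'(q) = 55 - 32q + 6q^2 and AVC = VC/q = 55 - 16q + 2q^2.
The AVC parabola has its vertex at q = 16/4 = 4, where AVC = 55 - 16·4 + 2·4^2 = €23.
Because €45 ≥ €23, revenue can cover variable cost; the firm operates.
Solving P = MC: 10 - 32q + 6q^2 = 0 ⇒ q = 1/3 or 5. On the upward-sloping branch, q* = 5.
Check: AVC at q = 5 is €25 ≤ P, so revenue covers variable cost.
Profit = P·q − TC = 45·5 − 511 = -€286, a loss, but smaller than the €386 fixed cost the firm would lose by shutting down.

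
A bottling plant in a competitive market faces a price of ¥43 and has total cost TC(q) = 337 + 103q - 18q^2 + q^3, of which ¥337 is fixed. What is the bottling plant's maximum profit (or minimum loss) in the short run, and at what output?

Profit = -¥137 at q = 10

AVC = 103 - 18q + q^2; min AVC = ¥22 at q = 9. Since P = ¥43 ≥ min AVC, the firm produces.
With MC = 103 - 36q + 3q^2, P = MC on the upward-sloping part at q* = 10.
TR = 43·10 = 430. TC = 337 + 230 = 567. Profit = 430 − 567 = -¥137.
That loss of ¥137 beats the ¥337 the firm would lose by shutting down; producing recovers ¥200 of fixed cost.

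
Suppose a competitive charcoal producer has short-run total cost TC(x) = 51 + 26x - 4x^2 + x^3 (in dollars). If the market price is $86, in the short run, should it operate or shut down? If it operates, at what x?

Produce at x = 6

Variable cost is VC = 26x - 4x^2 + x^3, so AVC = VC/x = 26 - 4x + x^2 and MC = dTC/dx = 26 - 8x + 3x^2.
The AVC parabola has its vertex at x = 4/2 = 2, where AVC = 26 - 4·2 + 2^2 = $22.
Since P = $86 ≥ min AVC = $22, price covers variable cost and the firm should produce.
P = MC gives -60 - 8x + 3x^2 = 0, with roots -10/3 and 6. Take the larger (rising MC): x* = 6.
Check: AVC at x = 6 is $38 ≤ P, so revenue covers variable cost.
Profit = P·x − TC = 86·6 − 279 = $237.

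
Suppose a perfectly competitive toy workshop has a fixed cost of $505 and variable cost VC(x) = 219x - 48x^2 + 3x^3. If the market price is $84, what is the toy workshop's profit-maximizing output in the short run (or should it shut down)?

From TC, MC = TC'(x) = 219 - 96x + 9x^2 and AVC = VC/x = 219 - 48x + 3x^2.
AVC is minimized where dAVC/dx = -48 + 6x = 0, at x = 8; min AVC = 219 - 48·8 + 3·8^2 = $27.
Since P = $84 ≥ min AVC = $27, price covers variable cost and the firm should produce.
Set P = MC: 84 = 219 - 96x + 9x^2 → 135 - 96x + 9x^2 = 0. The roots are x = 5/3 and x = 9; the profit-maximizing output is on the rising part of MC, so x* = 9.
Check: AVC at x = 9 is $30 ≤ P, so revenue covers variable cost.
Profit = P·x − TC = 84·9 − 775 = -$19, a loss, but smaller than the $505 fixed cost the firm would lose by shutting down.

Produce at x = 9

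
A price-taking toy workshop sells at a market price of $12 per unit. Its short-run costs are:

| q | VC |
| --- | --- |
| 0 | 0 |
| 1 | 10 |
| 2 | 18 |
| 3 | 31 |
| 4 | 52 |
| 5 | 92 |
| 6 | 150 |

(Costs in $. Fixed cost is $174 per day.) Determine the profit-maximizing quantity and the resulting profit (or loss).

q = 2; profit = -$168

Profit at each row (π = 12q − TC): q=0: -174; q=1: -172; q=2: -168; q=3: -169; q=4: -178; q=5: -206; q=6: -252.
Profit is maximized at q = 2. AVC there is 18/2 = $9 ≤ P, so producing beats shutting down (which would give -$174).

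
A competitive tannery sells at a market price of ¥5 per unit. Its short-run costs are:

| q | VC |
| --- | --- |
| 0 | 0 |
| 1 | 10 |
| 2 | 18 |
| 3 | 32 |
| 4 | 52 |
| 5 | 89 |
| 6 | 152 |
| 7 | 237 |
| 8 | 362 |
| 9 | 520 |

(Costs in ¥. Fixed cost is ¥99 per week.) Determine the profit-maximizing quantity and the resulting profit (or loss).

Tabulate TR − TC: q=0: -99; q=1: -104; q=2: -107; q=3: -116; q=4: -131; q=5: -163; q=6: -221; q=7: -301; q=8: -421; q=9: -574.
Profit is highest at q = 0. Equivalently, the lowest AVC in the table is 18/2 ≈ ¥9 at q = 2, and P = ¥5 falls below it — price never covers variable cost, so the firm shuts down and loses only its fixed cost.

q = 0 (shut down); profit = -¥99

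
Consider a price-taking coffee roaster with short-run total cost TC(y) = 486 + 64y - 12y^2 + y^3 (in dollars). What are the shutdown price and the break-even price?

Shutdown price = $28; break-even price = $91

Shutdown price = min AVC. AVC = 64 - 12y + y^2, with vertex at y = 6 and minimum $28.
ATC = 486/y + 64 - 12y + y^2. Setting dATC/dy = −486/y^2 − 12 + 2y = 0 gives y = 9 (since 2·9^3 − 12·9^2 = 486).
min ATC = 486/9 + 64 − 12·9 + 9^2 = $91. That is the break-even price.
Between these two prices the firm operates at a loss; above $91 it earns a profit.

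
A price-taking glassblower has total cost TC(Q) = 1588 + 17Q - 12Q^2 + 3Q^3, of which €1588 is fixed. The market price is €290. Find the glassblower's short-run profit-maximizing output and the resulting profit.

AVC = 17 - 12Q + 3Q^2; min AVC = €5 at Q = 2. Since P = €290 ≥ min AVC, the firm produces.
MC = 17 - 24Q + 9Q^2. Setting P = MC and taking the root on the rising branch gives Q* = 7.
TR = 290·7 = 2030. TC = 1588 + 560 = 2148. Profit = 2030 − 2148 = -€118.
By producing, the firm covers all variable cost plus €1470 of fixed cost; shutting down would lose the full €1588.

Profit = -€118 at Q = 7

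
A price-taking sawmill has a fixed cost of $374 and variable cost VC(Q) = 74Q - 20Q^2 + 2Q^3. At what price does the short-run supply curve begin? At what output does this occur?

The firm shuts down when price falls below the minimum of average variable cost. AVC = VC/Q = 74 - 20Q + 2Q^2.
dAVC/dQ = -20 + 4Q = 0 gives Q = 5. min AVC = 74 - 20·5 + 2·5^2 = 24.
For P < $24 the firm produces nothing.

$24 per unit, at Q = 5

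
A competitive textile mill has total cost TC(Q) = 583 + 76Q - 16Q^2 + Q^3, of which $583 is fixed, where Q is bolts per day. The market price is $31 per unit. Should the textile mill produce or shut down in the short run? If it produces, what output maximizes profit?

Produce at Q = 9

From TC, MC = TC'(Q) = 76 - 32Q + 3Q^2 and AVC = VC/Q = 76 - 16Q + Q^2.
AVC is minimized where dAVC/dQ = -16 + 2Q = 0, at Q = 8; min AVC = 76 - 16·8 + 8^2 = $12.
Since P = $31 ≥ min AVC = $12, price covers variable cost and the firm should produce.
Solving P = MC: 45 - 32Q + 3Q^2 = 0 ⇒ Q = 5/3 or 9. On the upward-sloping branch, Q* = 9.
Check: AVC at Q = 9 is $13 ≤ P, so revenue covers variable cost.
Profit = P·Q − TC = 31·9 − 700 = -$421, a loss, but smaller than the $583 fixed cost the firm would lose by shutting down.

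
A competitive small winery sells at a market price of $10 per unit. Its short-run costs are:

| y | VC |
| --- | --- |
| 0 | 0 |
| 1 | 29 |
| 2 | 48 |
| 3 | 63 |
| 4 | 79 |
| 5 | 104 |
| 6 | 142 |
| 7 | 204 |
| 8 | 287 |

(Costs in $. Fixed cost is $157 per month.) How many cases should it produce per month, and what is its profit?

Tabulate TR − TC: y=0: -157; y=1: -176; y=2: -185; y=3: -190; y=4: -196; y=5: -211; y=6: -239; y=7: -291; y=8: -364.
Profit is highest at y = 0. Equivalently, the lowest AVC in the table is 79/4 ≈ $19.75 at y = 4, and P = $10 falls below it — price never covers variable cost, so the firm shuts down and loses only its fixed cost.

y = 0 (shut down); profit = -$157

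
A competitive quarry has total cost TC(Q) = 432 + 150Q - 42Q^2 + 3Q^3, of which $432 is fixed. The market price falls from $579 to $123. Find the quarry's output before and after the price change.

AVC = 150 - 42Q + 3Q^2, minimized at Q = 7 where min AVC = $3. MC = 150 - 84Q + 9Q^2.
At P = $579 ≥ min AVC, set P = MC on the rising branch: Q = 13.
At P = $123 ≥ min AVC, set P = MC: Q = 9. The firm stays open but cuts output.

Output falls from 13 to 9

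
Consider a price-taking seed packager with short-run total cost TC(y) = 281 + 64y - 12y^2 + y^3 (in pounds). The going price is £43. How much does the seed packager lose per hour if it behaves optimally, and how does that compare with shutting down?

AVC = 64 - 12y + y^2 has its minimum £28 at y = 6; price £43 clears that bar, so the firm operates.
MC = 64 - 24y + 3y^2. Setting P = MC and taking the root on the rising branch gives y* = 7.
TR = 43·7 = 301. TC = 281 + 203 = 484. Profit = 301 − 484 = -£183.
That loss of £183 beats the £281 the firm would lose by shutting down; producing recovers £98 of fixed cost.

Profit = -£183 at y = 7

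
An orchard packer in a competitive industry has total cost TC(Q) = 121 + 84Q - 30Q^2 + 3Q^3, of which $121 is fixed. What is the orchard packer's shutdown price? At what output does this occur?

Short-run supply begins at min AVC. From VC = 84Q - 30Q^2 + 3Q^3, AVC = 84 - 30Q + 3Q^2.
At the minimum of AVC, MC = AVC. MC = 84 - 60Q + 9Q^2; setting MC = AVC gives 6Q^2 - 30Q = 0, so Q = 5. min AVC = 9.
For P < $9 the firm produces nothing.

$9 per unit, at Q = 5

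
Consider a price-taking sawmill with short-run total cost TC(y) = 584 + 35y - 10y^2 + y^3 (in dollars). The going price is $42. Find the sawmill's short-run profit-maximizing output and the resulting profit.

Profit = -$388 at y = 7

AVC = 35 - 10y + y^2 has its minimum $10 at y = 5; price $42 clears that bar, so the firm operates.
With MC = 35 - 20y + 3y^2, P = MC on the upward-sloping part at y* = 7.
TR = 42·7 = 294. TC = 584 + 98 = 682. Profit = 294 − 682 = -$388.
By producing, the firm covers all variable cost plus $196 of fixed cost; shutting down would lose the full $584.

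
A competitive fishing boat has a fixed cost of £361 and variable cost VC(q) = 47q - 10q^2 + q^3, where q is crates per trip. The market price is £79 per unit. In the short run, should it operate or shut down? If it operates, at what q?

Variable cost is VC = 47q - 10q^2 + q^3, so AVC = VC/q = 47 - 10q + q^2 and MC = dTC/dq = 47 - 20q + 3q^2.
AVC is minimized where dAVC/dq = -10 + 2q = 0, at q = 5; min AVC = 47 - 10·5 + 5^2 = £22.
P = £79 exceeds min AVC = £22, so the firm stays open.
Set P = MC: 79 = 47 - 20q + 3q^2 → -32 - 20q + 3q^2 = 0. The roots are q = -4/3 and q = 8; the profit-maximizing output is on the rising part of MC, so q* = 8.
Check: AVC at q = 8 is £31 ≤ P, so revenue covers variable cost.
Profit = P·q − TC = 79·8 − 609 = £23.

Produce at q = 8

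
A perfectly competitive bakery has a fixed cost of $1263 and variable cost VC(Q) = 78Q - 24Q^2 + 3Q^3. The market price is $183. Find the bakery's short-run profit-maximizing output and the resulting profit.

Profit = -$381 at Q = 7

AVC = 78 - 24Q + 3Q^2 has its minimum $30 at Q = 4; price $183 clears that bar, so the firm operates.
With MC = 78 - 48Q + 9Q^2, P = MC on the upward-sloping part at Q* = 7.
TR = 183·7 = 1281. TC = 1263 + 399 = 1662. Profit = 1281 − 1662 = -$381.
By producing, the firm covers all variable cost plus $882 of fixed cost; shutting down would lose the full $1263.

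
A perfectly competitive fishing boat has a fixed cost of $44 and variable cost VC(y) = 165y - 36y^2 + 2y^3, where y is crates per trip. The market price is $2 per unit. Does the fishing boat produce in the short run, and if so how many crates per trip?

Strip out fixed cost: VC = 165y - 36y^2 + 2y^3. Then AVC = 165 - 36y + 2y^2 and MC = 165 - 72y + 6y^2.
AVC is minimized where dAVC/dy = -36 + 4y = 0, at y = 9; min AVC = 165 - 36·9 + 2·9^2 = $3.
With P < min AVC ($2 < $3), every unit sold adds to the loss.
The firm minimizes its loss by shutting down and losing only its fixed cost of $44.

Shut down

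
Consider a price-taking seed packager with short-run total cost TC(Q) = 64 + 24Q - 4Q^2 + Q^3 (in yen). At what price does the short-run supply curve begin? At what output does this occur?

¥20 per unit, at Q = 2

The shutdown price is the minimum of AVC. VC = 24Q - 4Q^2 + Q^3, so AVC = 24 - 4Q + Q^2.
At the minimum of AVC, MC = AVC. MC = 24 - 8Q + 3Q^2; setting MC = AVC gives 2Q^2 - 4Q = 0, so Q = 2. min AVC = 20.
For P < ¥20 the firm produces nothing.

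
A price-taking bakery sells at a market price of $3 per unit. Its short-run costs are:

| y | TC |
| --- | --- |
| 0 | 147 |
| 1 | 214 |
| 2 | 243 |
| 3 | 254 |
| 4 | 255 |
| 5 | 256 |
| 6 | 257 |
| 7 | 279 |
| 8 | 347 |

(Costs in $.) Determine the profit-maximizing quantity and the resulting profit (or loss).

Compute π = P·y − TC at each output: y=0: -147; y=1: -211; y=2: -237; y=3: -245; y=4: -243; y=5: -241; y=6: -239; y=7: -258; y=8: -323.
Profit is highest at y = 0. Equivalently, the lowest AVC in the table is 110/6 ≈ $18.33 at y = 6, and P = $3 falls below it — price never covers variable cost, so the firm shuts down and loses only its fixed cost.

y = 0 (shut down); profit = -$147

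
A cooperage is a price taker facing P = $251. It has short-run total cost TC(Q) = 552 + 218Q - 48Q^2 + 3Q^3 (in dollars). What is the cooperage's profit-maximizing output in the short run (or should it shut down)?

Produce at Q = 11

Variable cost is VC = 218Q - 48Q^2 + 3Q^3, so AVC = VC/Q = 218 - 48Q + 3Q^2 and MC = dTC/dQ = 218 - 96Q + 9Q^2.
AVC hits its minimum where MC = AVC, at Q = 8, giving min AVC = 218 - 48·8 + 3·8^2 = $26.
P = $251 exceeds min AVC = $26, so the firm stays open.
P = MC gives -33 - 96Q + 9Q^2 = 0, with roots -1/3 and 11. Take the larger (rising MC): Q* = 11.
Check: AVC at Q = 11 is $53 ≤ P, so revenue covers variable cost.
Profit = P·Q − TC = 251·11 − 1135 = $1626.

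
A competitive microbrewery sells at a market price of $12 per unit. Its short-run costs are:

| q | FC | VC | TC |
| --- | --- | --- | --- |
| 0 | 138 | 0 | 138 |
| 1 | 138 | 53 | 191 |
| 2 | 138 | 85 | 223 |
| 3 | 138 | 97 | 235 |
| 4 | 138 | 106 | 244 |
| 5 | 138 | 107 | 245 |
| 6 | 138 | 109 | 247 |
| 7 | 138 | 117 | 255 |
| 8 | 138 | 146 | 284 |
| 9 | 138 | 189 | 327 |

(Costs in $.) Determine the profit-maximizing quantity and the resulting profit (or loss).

q = 0 (shut down); profit = -$138

Profit at each row (π = 12q − TC): q=0: -138; q=1: -179; q=2: -199; q=3: -199; q=4: -196; q=5: -185; q=6: -175; q=7: -171; q=8: -188; q=9: -219.
Profit is highest at q = 0. Equivalently, the lowest AVC in the table is 117/7 ≈ $16.71 at q = 7, and P = $12 falls below it — price never covers variable cost, so the firm shuts down and loses only its fixed cost.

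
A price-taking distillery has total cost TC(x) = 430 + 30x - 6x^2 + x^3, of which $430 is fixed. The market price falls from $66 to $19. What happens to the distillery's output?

AVC = 30 - 6x + x^2, minimized at x = 3 where min AVC = $21. MC = 30 - 12x + 3x^2.
With P = $66 above the shutdown price, P = MC gives x = 6.
At P = $19 < min AVC = $21, price no longer covers variable cost at any output, so the firm shuts down: x = 0.

Output falls from 6 to 0 (the firm shuts down)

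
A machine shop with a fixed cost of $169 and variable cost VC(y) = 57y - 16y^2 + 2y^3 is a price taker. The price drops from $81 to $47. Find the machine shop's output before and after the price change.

Output falls from 6 to 5

MC = 57 - 32y + 6y^2; the shutdown threshold is min AVC = $25 (at y = 4).
At P = $81 ≥ min AVC, set P = MC on the rising branch: y = 6.
At P = $47 ≥ min AVC, set P = MC: y = 5. The firm stays open but cuts output.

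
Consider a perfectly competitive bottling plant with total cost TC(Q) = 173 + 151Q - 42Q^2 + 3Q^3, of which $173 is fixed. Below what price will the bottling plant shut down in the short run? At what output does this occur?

The firm shuts down when price falls below the minimum of average variable cost. AVC = VC/Q = 151 - 42Q + 3Q^2.
dAVC/dQ = -42 + 6Q = 0 gives Q = 7. min AVC = 151 - 42·7 + 3·7^2 = 4.
So the shutdown price is $4.

$4 per unit, at Q = 7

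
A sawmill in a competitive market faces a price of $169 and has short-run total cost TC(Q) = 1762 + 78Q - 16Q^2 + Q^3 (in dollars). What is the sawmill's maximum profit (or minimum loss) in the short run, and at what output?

Profit = -$72 at Q = 13

AVC = 78 - 16Q + Q^2 has its minimum $14 at Q = 8; price $169 clears that bar, so the firm operates.
MC = 78 - 32Q + 3Q^2. Setting P = MC and taking the root on the rising branch gives Q* = 13.
TR = 169·13 = 2197. TC = 1762 + 507 = 2269. Profit = 2197 − 2269 = -$72.
Shutting down would mean losing the fixed cost of $1762, so operating at a loss of $72 is better by $1690.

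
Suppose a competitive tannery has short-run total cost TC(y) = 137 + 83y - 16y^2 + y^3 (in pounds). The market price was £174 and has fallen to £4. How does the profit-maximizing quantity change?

Output falls from 13 to 0 (the firm shuts down)

AVC = 83 - 16y + y^2, minimized at y = 8 where min AVC = £19. MC = 83 - 32y + 3y^2.
At P = £174 ≥ min AVC, set P = MC on the rising branch: y = 13.
At P = £4 < min AVC = £19, price no longer covers variable cost at any output, so the firm shuts down: y = 0.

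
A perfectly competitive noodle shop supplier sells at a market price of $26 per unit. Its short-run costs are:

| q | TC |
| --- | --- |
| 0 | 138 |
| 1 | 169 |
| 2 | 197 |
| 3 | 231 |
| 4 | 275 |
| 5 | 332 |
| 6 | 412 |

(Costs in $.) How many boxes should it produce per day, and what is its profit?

q = 0 (shut down); profit = -$138

Compute π = P·q − TC at each output: q=0: -138; q=1: -143; q=2: -145; q=3: -153; q=4: -171; q=5: -202; q=6: -256.
Profit is highest at q = 0. Equivalently, the lowest AVC in the table is 59/2 ≈ $29.50 at q = 2, and P = $26 falls below it — price never covers variable cost, so the firm shuts down and loses only its fixed cost.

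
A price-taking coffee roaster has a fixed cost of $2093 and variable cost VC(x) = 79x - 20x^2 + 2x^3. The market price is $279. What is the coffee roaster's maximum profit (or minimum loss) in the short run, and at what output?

Profit = -$93 at x = 10

AVC = 79 - 20x + 2x^2; min AVC = $29 at x = 5. Since P = $279 ≥ min AVC, the firm produces.
With MC = 79 - 40x + 6x^2, P = MC on the upward-sloping part at x* = 10.
TR = 279·10 = 2790. TC = 2093 + 790 = 2883. Profit = 2790 − 2883 = -$93.
By producing, the firm covers all variable cost plus $2000 of fixed cost; shutting down would lose the full $2093.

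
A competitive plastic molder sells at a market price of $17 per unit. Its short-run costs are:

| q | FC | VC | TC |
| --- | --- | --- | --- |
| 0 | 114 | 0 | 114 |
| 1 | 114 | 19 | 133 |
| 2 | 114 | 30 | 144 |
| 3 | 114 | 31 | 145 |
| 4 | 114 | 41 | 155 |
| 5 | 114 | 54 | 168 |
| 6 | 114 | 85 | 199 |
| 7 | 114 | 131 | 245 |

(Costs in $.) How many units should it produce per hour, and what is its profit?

Profit at each row (π = 17q − TC): q=0: -114; q=1: -116; q=2: -110; q=3: -94; q=4: -87; q=5: -83; q=6: -97; q=7: -126.
Profit is maximized at q = 5. AVC there is 54/5 = $10.80 ≤ P, so producing beats shutting down (which would give -$114).

q = 5; profit = -$83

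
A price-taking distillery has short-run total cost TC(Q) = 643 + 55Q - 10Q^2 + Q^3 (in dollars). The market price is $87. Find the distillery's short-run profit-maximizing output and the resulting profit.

Profit = -$259 at Q = 8

AVC = 55 - 10Q + Q^2 has its minimum $30 at Q = 5; price $87 clears that bar, so the firm operates.
With MC = 55 - 20Q + 3Q^2, P = MC on the upward-sloping part at Q* = 8.
TR = 87·8 = 696. TC = 643 + 312 = 955. Profit = 696 − 955 = -$259.
That loss of $259 beats the $643 the firm would lose by shutting down; producing recovers $384 of fixed cost.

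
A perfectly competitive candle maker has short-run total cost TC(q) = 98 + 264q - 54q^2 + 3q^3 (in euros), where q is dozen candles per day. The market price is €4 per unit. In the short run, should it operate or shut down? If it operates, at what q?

Shut down

Strip out fixed cost: VC = 264q - 54q^2 + 3q^3. Then AVC = 264 - 54q + 3q^2 and MC = 264 - 108q + 9q^2.
AVC is minimized where dAVC/dq = -54 + 6q = 0, at q = 9; min AVC = 264 - 54·9 + 3·9^2 = €21.
With P < min AVC (€4 < €21), every unit sold adds to the loss.
Best response: produce nothing and absorb the €98 fixed cost.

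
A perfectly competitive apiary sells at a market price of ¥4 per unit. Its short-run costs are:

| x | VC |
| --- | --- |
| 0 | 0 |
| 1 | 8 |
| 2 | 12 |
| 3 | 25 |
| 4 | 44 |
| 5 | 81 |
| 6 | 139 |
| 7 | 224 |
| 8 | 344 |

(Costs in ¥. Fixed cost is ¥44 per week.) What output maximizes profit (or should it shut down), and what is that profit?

x = 0 (shut down); profit = -¥44

Compute π = P·x − TC at each output: x=0: -44; x=1: -48; x=2: -48; x=3: -57; x=4: -72; x=5: -105; x=6: -159; x=7: -240; x=8: -356.
Profit is highest at x = 0. Equivalently, the lowest AVC in the table is 12/2 ≈ ¥6 at x = 2, and P = ¥4 falls below it — price never covers variable cost, so the firm shuts down and loses only its fixed cost.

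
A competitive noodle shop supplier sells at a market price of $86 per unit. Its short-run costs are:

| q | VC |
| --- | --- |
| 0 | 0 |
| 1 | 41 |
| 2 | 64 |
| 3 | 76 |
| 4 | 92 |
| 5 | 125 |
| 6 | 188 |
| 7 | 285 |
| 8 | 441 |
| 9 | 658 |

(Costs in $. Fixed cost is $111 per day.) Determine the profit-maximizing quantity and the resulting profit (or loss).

Profit at each row (π = 86q − TC): q=0: -111; q=1: -66; q=2: -3; q=3: 71; q=4: 141; q=5: 194; q=6: 217; q=7: 206; q=8: 136; q=9: 5.
Profit is maximized at q = 6. AVC there is 188/6 = $31.33 ≤ P, so producing beats shutting down (which would give -$111).

q = 6; profit = $217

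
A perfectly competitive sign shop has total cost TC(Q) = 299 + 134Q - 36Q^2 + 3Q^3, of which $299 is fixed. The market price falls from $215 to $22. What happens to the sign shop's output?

Output falls from 9 to 0 (the firm shuts down)

MC = 134 - 72Q + 9Q^2; the shutdown threshold is min AVC = $26 (at Q = 6).
At P = $215 ≥ min AVC, set P = MC on the rising branch: Q = 9.
At P = $22 < min AVC = $26, price no longer covers variable cost at any output, so the firm shuts down: Q = 0.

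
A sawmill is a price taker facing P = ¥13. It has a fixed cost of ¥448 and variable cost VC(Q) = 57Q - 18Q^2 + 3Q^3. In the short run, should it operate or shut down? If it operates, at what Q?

Shut down

Variable cost is VC = 57Q - 18Q^2 + 3Q^3, so AVC = VC/Q = 57 - 18Q + 3Q^2 and MC = dTC/dQ = 57 - 36Q + 9Q^2.
AVC hits its minimum where MC = AVC, at Q = 3, giving min AVC = 57 - 18·3 + 3·3^2 = ¥30.
With P < min AVC (¥13 < ¥30), every unit sold adds to the loss.
Best response: produce nothing and absorb the ¥448 fixed cost.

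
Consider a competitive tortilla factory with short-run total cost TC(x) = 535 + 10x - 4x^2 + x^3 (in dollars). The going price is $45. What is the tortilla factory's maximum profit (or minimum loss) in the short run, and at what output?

AVC = 10 - 4x + x^2; min AVC = $6 at x = 2. Since P = $45 ≥ min AVC, the firm produces.
MC = 10 - 8x + 3x^2. Setting P = MC and taking the root on the rising branch gives x* = 5.
TR = 45·5 = 225. TC = 535 + 75 = 610. Profit = 225 − 610 = -$385.
Shutting down would mean losing the fixed cost of $535, so operating at a loss of $385 is better by $150.

Profit = -$385 at x = 5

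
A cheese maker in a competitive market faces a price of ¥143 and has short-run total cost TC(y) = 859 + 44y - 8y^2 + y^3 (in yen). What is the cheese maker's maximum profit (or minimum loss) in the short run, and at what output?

Profit = -¥49 at y = 9

AVC = 44 - 8y + y^2; min AVC = ¥28 at y = 4. Since P = ¥143 ≥ min AVC, the firm produces.
With MC = 44 - 16y + 3y^2, P = MC on the upward-sloping part at y* = 9.
TR = 143·9 = 1287. TC = 859 + 477 = 1336. Profit = 1287 − 1336 = -¥49.
Shutting down would mean losing the fixed cost of ¥859, so operating at a loss of ¥49 is better by ¥810.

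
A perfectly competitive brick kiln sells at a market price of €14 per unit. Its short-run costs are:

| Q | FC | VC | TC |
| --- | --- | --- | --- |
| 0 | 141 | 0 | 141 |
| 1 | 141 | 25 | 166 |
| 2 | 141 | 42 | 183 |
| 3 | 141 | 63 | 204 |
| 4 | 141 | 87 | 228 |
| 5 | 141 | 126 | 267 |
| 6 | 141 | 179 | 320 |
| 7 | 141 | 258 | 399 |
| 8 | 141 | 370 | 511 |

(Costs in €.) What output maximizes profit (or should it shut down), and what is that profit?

Tabulate TR − TC: Q=0: -141; Q=1: -152; Q=2: -155; Q=3: -162; Q=4: -172; Q=5: -197; Q=6: -236; Q=7: -301; Q=8: -399.
Profit is highest at Q = 0. Equivalently, the lowest AVC in the table is 42/2 ≈ €21 at Q = 2, and P = €14 falls below it — price never covers variable cost, so the firm shuts down and loses only its fixed cost.

Q = 0 (shut down); profit = -€141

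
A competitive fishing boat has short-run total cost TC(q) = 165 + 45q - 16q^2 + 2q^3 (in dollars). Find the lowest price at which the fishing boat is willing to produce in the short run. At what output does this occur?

$13 per unit, at q = 4

Short-run supply begins at min AVC. From VC = 45q - 16q^2 + 2q^3, AVC = 45 - 16q + 2q^2.
At the minimum of AVC, MC = AVC. MC = 45 - 32q + 6q^2; setting MC = AVC gives 4q^2 - 16q = 0, so q = 4. min AVC = 13.
So the shutdown price is $13.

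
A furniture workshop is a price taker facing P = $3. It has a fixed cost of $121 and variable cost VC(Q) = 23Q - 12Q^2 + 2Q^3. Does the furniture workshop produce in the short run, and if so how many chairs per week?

Strip out fixed cost: VC = 23Q - 12Q^2 + 2Q^3. Then AVC = 23 - 12Q + 2Q^2 and MC = 23 - 24Q + 6Q^2.
The AVC parabola has its vertex at Q = 12/4 = 3, where AVC = 23 - 12·3 + 2·3^2 = $5.
Since P = $3 < min AVC = $5, price fails to cover variable cost at any output.
Shutting down limits the loss to fixed cost, $121.

Shut down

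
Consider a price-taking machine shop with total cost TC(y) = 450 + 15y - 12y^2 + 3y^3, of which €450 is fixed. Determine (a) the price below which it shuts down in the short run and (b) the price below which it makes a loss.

Shutdown price = €3; break-even price = €120

AVC = 15 - 12y + 3y^2; minimized at y = 2, giving min AVC = €3. That is the shutdown price.
ATC = 450/y + 15 - 12y + 3y^2. Setting dATC/dy = −450/y^2 − 12 + 6y = 0 gives y = 5 (since 6·5^3 − 12·5^2 = 450).
min ATC = 450/5 + 15 − 12·5 + 3·5^2 = €120. That is the break-even price.
For €3 ≤ P < €120 the firm produces at a loss; below €3 it shuts down.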